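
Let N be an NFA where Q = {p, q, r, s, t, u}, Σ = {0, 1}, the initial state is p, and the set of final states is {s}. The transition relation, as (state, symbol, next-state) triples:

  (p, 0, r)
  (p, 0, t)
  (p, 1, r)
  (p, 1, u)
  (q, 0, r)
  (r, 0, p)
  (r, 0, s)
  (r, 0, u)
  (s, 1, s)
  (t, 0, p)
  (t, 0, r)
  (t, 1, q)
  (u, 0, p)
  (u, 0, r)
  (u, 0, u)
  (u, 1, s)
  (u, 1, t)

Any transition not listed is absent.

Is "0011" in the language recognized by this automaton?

Start in {p}.
Read '0': {p} → {r, t}.
Read '0': {r, t} → {p, r, s, u}.
Read '1': {p, r, s, u} → {r, s, t, u}.
Read '1': {r, s, t, u} → {q, s, t}.
The final set {q, s, t} contains the accepting state s.

Yes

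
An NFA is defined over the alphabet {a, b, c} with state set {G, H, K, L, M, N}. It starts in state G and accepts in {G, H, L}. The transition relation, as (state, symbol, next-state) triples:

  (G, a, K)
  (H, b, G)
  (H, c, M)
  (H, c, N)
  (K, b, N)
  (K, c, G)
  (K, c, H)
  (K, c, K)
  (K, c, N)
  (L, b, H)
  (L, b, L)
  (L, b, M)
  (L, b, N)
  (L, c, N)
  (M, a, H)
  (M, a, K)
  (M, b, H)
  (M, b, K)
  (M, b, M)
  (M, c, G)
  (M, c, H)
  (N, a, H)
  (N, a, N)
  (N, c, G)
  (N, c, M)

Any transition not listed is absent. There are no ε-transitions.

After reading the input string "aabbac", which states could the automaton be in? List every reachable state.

Start in {G}.
Read 'a': {G} → {K}.
Read 'a': {K} → ∅.
The set is empty and remains empty for the remaining 4 symbols.

∅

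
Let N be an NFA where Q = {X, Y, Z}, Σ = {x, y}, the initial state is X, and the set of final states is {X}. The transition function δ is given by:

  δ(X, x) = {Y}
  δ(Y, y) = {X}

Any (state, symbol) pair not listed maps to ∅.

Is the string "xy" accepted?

Start in {X}.
Read 'x': X→{Y}; now {Y}.
Read 'y': Y→{X}; now {X}.
The final set {X} contains the accepting state X.

Yes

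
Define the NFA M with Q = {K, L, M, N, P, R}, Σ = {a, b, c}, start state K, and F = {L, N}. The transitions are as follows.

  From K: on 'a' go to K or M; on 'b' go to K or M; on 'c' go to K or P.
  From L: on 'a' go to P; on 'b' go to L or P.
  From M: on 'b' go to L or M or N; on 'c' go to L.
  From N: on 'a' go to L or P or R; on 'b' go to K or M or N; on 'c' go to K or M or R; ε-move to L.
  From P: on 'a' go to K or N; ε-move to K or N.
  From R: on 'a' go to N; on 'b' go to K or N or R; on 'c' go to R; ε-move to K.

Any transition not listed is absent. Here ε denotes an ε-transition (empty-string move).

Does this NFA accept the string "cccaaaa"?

Yes

Start in {K}.
Read 'c': K→{K, P}; union {K, P}; ε-closure = {K, L, N, P}.
Read 'c': K→{K, P}, L→∅, N→{K, M, R}, P→∅; union {K, M, P, R}; ε-closure = {K, L, M, N, P, R}.
Read 'c': K→{K, P}, L→∅, M→{L}, N→{K, M, R}, P→∅, R→{R}; union {K, L, M, P, R}; ε-closure = {K, L, M, N, P, R}.
Read 'a': K→{K, M}, L→{P}, M→∅, N→{L, P, R}, P→{K, N}, R→{N}; now {K, L, M, N, P, R}.
Read 'a': K→{K, M}, L→{P}, M→∅, N→{L, P, R}, P→{K, N}, R→{N}; now {K, L, M, N, P, R}.
Read 'a': K→{K, M}, L→{P}, M→∅, N→{L, P, R}, P→{K, N}, R→{N}; now {K, L, M, N, P, R}.
Read 'a': K→{K, M}, L→{P}, M→∅, N→{L, P, R}, P→{K, N}, R→{N}; now {K, L, M, N, P, R}.
The final set {K, L, M, N, P, R} contains the accepting states L, N.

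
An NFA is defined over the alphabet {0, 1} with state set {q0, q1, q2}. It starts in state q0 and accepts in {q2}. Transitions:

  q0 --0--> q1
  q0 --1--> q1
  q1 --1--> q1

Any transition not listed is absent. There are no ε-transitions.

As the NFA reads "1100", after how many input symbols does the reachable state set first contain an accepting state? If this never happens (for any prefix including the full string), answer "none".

none

Start in {q0}.
Read '1': {q0} → {q1}.
Read '1': {q1} → {q1}.
Read '0': {q1} → ∅.
The set is empty and remains empty for the remaining 1 symbol.
No reachable set along the way intersects F.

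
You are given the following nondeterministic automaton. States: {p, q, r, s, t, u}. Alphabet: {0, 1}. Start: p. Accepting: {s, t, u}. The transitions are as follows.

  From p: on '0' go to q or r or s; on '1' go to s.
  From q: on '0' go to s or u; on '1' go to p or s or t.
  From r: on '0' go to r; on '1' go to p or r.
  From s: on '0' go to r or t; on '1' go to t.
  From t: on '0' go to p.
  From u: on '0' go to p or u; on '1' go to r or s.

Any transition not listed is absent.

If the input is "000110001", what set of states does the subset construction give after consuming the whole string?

Start in {p}.
Read '0': p→{q, r, s}; now {q, r, s}.
Read '0': q→{s, u}, r→{r}, s→{r, t}; now {r, s, t, u}.
Read '0': r→{r}, s→{r, t}, t→{p}, u→{p, u}; now {p, r, t, u}.
Read '1': p→{s}, r→{p, r}, t→∅, u→{r, s}; now {p, r, s}.
Read '1': p→{s}, r→{p, r}, s→{t}; now {p, r, s, t}.
Read '0': p→{q, r, s}, r→{r}, s→{r, t}, t→{p}; now {p, q, r, s, t}.
Read '0': p→{q, r, s}, q→{s, u}, r→{r}, s→{r, t}, t→{p}; now {p, q, r, s, t, u}.
Read '0': p→{q, r, s}, q→{s, u}, r→{r}, s→{r, t}, t→{p}, u→{p, u}; now {p, q, r, s, t, u}.
Read '1': p→{s}, q→{p, s, t}, r→{p, r}, s→{t}, t→∅, u→{r, s}; now {p, r, s, t}.

{p, r, s, t}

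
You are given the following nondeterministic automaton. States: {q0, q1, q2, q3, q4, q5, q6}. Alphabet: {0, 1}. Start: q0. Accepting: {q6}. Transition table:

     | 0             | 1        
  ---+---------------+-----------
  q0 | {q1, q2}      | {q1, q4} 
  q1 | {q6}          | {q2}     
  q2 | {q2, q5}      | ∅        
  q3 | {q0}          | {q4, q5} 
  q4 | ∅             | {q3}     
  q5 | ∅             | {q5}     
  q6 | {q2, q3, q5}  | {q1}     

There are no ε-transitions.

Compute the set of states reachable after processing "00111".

Start in {q0}.
Read '0': q0→{q1, q2}; now {q1, q2}.
Read '0': q1→{q6}, q2→{q2, q5}; now {q2, q5, q6}.
Read '1': q2→∅, q5→{q5}, q6→{q1}; now {q1, q5}.
Read '1': q1→{q2}, q5→{q5}; now {q2, q5}.
Read '1': q2→∅, q5→{q5}; now {q5}.

{q5}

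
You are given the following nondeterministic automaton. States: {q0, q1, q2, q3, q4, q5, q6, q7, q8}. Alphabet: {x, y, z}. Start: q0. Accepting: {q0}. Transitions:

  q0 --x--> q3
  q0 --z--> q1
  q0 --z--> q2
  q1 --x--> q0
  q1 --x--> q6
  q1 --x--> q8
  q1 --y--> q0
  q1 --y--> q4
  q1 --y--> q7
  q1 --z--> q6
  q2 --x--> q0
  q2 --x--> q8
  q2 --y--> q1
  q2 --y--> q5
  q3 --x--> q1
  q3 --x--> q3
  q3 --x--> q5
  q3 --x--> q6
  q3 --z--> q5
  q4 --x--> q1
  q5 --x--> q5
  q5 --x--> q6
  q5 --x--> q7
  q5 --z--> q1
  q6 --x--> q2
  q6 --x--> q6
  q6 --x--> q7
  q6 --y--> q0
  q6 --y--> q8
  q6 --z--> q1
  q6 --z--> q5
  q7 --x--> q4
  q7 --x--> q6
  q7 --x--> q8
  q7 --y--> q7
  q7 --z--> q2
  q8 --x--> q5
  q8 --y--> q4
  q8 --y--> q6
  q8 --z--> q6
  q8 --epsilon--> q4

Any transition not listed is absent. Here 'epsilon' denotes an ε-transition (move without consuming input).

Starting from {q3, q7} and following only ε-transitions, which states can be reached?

{q3, q7}

Begin with {q3, q7}.
No ε-moves leave this set, so the closure equals the set itself.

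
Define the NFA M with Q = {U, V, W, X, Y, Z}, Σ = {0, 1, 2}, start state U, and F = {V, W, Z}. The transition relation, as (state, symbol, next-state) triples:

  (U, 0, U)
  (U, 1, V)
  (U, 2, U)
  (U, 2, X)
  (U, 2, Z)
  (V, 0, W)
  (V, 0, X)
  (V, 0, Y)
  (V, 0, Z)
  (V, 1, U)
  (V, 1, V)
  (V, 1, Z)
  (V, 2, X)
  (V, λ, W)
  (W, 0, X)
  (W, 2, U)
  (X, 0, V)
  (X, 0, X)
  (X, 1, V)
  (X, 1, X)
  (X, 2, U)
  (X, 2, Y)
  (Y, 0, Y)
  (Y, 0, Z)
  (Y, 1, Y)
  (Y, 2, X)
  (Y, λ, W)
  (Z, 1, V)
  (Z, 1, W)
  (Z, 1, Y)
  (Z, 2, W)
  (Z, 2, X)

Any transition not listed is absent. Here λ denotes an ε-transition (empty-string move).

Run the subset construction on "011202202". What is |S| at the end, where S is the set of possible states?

5

Start in {U}.
Read '0': U→{U}; now {U}.
Read '1': U→{V}; union {V}; ε-closure = {V, W}.
Read '1': V→{U, V, Z}, W→∅; union {U, V, Z}; ε-closure = {U, V, W, Z}.
Read '2': U→{U, X, Z}, V→{X}, W→{U}, Z→{W, X}; now {U, W, X, Z}.
Read '0': U→{U}, W→{X}, X→{V, X}, Z→∅; union {U, V, X}; ε-closure = {U, V, W, X}.
Read '2': U→{U, X, Z}, V→{X}, W→{U}, X→{U, Y}; union {U, X, Y, Z}; ε-closure = {U, W, X, Y, Z}.
Read '2': U→{U, X, Z}, W→{U}, X→{U, Y}, Y→{X}, Z→{W, X}; now {U, W, X, Y, Z}.
Read '0': U→{U}, W→{X}, X→{V, X}, Y→{Y, Z}, Z→∅; union {U, V, X, Y, Z}; ε-closure = {U, V, W, X, Y, Z}.
Read '2': U→{U, X, Z}, V→{X}, W→{U}, X→{U, Y}, Y→{X}, Z→{W, X}; now {U, W, X, Y, Z}.
That set has 5 states.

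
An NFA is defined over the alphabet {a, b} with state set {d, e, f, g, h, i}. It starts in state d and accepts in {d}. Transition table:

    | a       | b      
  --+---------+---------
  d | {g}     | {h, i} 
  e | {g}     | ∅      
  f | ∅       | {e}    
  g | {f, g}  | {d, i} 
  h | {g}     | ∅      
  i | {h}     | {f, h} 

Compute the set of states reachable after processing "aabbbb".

{e}

Start in {d}.
Read 'a': d→{g}; now {g}.
Read 'a': g→{f, g}; now {f, g}.
Read 'b': f→{e}, g→{d, i}; now {d, e, i}.
Read 'b': d→{h, i}, e→∅, i→{f, h}; now {f, h, i}.
Read 'b': f→{e}, h→∅, i→{f, h}; now {e, f, h}.
Read 'b': e→∅, f→{e}, h→∅; now {e}.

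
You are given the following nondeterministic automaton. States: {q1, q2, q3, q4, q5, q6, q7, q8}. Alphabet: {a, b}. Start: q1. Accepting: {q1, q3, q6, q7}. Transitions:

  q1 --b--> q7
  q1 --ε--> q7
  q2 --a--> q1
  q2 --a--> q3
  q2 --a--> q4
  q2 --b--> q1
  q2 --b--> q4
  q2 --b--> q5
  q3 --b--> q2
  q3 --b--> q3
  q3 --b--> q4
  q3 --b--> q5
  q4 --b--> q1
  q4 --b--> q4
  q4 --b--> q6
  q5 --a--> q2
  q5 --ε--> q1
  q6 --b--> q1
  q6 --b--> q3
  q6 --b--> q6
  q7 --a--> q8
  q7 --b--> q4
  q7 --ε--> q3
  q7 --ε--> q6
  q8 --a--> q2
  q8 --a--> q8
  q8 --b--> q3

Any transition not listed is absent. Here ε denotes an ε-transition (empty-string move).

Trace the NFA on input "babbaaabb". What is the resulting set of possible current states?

Start: ε-closure({q1}) = {q1, q3, q6, q7}.
Read 'b': {q1, q3, q6, q7} → {q1, q2, q3, q4, q5, q6, q7}.
Read 'a': {q1, q2, q3, q4, q5, q6, q7} → {q1, q2, q3, q4, q6, q7, q8}.
Read 'b': {q1, q2, q3, q4, q6, q7, q8} → {q1, q2, q3, q4, q5, q6, q7}.
Read 'b': {q1, q2, q3, q4, q5, q6, q7} → {q1, q2, q3, q4, q5, q6, q7}.
Read 'a': {q1, q2, q3, q4, q5, q6, q7} → {q1, q2, q3, q4, q6, q7, q8}.
Read 'a': {q1, q2, q3, q4, q6, q7, q8} → {q1, q2, q3, q4, q6, q7, q8}.
Read 'a': {q1, q2, q3, q4, q6, q7, q8} → {q1, q2, q3, q4, q6, q7, q8}.
Read 'b': {q1, q2, q3, q4, q6, q7, q8} → {q1, q2, q3, q4, q5, q6, q7}.
Read 'b': {q1, q2, q3, q4, q5, q6, q7} → {q1, q2, q3, q4, q5, q6, q7}.

{q1, q2, q3, q4, q5, q6, q7}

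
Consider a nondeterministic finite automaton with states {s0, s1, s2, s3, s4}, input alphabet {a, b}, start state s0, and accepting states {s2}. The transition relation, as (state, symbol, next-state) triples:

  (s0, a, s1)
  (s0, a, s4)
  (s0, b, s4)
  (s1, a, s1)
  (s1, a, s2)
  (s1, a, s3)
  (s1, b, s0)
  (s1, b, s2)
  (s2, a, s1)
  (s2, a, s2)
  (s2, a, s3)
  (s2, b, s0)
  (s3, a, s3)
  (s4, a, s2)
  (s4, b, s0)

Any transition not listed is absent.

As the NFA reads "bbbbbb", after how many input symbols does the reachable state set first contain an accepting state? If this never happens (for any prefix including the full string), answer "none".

Start in {s0}.
Read 'b': {s0} → {s4}.
Read 'b': {s4} → {s0}.
Read 'b': {s0} → {s4}.
Read 'b': {s4} → {s0}.
Read 'b': {s0} → {s4}.
Read 'b': {s4} → {s0}.
No reachable set along the way intersects F.

none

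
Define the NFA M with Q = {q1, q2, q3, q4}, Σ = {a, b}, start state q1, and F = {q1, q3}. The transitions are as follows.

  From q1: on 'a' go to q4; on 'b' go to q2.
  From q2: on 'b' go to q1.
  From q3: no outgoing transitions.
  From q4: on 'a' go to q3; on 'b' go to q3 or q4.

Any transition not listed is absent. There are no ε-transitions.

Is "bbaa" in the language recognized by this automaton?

Yes

Start in {q1}.
Read 'b': {q1} → {q2}.
Read 'b': {q2} → {q1}.
Read 'a': {q1} → {q4}.
Read 'a': {q4} → {q3}.
The final set {q3} contains the accepting state q3.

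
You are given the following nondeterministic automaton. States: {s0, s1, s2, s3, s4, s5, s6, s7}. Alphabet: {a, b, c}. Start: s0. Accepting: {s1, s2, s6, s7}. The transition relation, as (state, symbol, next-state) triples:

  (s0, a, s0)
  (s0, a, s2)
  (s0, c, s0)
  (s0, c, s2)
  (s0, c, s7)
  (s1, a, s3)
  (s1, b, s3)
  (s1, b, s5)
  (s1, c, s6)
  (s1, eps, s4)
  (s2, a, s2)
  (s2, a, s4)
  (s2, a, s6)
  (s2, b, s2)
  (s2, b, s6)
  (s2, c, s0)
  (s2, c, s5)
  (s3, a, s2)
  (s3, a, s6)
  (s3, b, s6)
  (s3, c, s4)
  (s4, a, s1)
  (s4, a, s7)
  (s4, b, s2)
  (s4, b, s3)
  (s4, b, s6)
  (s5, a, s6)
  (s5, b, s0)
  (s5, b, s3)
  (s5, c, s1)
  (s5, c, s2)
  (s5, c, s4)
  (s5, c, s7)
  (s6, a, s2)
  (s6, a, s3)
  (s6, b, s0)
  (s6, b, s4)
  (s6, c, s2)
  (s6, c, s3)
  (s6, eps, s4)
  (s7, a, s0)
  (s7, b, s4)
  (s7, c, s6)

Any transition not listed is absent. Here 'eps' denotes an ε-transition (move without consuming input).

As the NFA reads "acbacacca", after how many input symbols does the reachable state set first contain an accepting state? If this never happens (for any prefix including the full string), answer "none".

1

Start in {s0}.
Read 'a': {s0} → {s0, s2}.
None of the earlier sets intersect F, but {s0, s2} does.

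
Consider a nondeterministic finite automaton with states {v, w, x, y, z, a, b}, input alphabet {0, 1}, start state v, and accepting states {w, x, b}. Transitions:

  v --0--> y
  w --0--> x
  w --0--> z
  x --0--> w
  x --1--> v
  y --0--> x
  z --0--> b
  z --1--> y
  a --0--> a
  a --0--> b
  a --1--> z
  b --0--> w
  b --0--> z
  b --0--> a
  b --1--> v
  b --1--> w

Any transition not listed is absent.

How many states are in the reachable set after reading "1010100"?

0

Start in {v}.
Read '1': v→∅; now ∅.
The set is empty and remains empty for the remaining 6 symbols.
That set has 0 states.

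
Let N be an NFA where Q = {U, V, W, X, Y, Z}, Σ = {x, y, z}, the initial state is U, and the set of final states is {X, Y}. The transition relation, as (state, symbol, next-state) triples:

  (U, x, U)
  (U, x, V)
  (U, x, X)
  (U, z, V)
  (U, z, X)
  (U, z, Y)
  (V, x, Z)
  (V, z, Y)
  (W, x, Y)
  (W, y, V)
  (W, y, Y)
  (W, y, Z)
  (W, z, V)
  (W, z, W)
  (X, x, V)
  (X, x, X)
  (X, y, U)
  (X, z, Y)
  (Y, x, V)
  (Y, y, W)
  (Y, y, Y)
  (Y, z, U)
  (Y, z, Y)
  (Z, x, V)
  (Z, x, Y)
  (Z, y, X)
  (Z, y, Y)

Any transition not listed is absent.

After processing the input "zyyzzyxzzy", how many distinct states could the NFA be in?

3

Start in {U}.
Read 'z': {U} → {V, X, Y}.
Read 'y': {V, X, Y} → {U, W, Y}.
Read 'y': {U, W, Y} → {V, W, Y, Z}.
Read 'z': {V, W, Y, Z} → {U, V, W, Y}.
Read 'z': {U, V, W, Y} → {U, V, W, X, Y}.
Read 'y': {U, V, W, X, Y} → {U, V, W, Y, Z}.
Read 'x': {U, V, W, Y, Z} → {U, V, X, Y, Z}.
Read 'z': {U, V, X, Y, Z} → {U, V, X, Y}.
Read 'z': {U, V, X, Y} → {U, V, X, Y}.
Read 'y': {U, V, X, Y} → {U, W, Y}.
That set has 3 states.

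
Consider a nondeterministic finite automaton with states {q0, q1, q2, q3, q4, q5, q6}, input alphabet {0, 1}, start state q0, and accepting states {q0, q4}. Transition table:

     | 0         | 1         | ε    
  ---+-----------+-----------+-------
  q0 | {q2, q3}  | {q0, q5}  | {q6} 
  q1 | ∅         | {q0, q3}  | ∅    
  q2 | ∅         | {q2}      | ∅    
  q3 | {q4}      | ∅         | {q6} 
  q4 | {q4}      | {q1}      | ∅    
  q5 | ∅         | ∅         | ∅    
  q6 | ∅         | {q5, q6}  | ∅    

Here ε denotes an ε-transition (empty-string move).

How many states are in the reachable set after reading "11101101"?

0

Start: ε-closure({q0}) = {q0, q6}.
Read '1': q0→{q0, q5}, q6→{q5, q6}; now {q0, q5, q6}.
Read '1': q0→{q0, q5}, q5→∅, q6→{q5, q6}; now {q0, q5, q6}.
Read '1': q0→{q0, q5}, q5→∅, q6→{q5, q6}; now {q0, q5, q6}.
Read '0': q0→{q2, q3}, q5→∅, q6→∅; union {q2, q3}; ε-closure = {q2, q3, q6}.
Read '1': q2→{q2}, q3→∅, q6→{q5, q6}; now {q2, q5, q6}.
Read '1': q2→{q2}, q5→∅, q6→{q5, q6}; now {q2, q5, q6}.
Read '0': q2→∅, q5→∅, q6→∅; now ∅.
The set is empty and remains empty for the remaining 1 symbol.
That set has 0 states.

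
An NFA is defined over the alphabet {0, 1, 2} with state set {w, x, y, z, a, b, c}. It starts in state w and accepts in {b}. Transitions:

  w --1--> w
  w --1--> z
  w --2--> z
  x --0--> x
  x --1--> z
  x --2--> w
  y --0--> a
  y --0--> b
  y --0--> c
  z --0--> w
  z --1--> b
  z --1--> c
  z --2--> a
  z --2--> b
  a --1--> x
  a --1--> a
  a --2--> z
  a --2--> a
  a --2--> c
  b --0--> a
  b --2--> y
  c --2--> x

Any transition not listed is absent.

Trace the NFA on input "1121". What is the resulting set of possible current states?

{x, z, a, b, c}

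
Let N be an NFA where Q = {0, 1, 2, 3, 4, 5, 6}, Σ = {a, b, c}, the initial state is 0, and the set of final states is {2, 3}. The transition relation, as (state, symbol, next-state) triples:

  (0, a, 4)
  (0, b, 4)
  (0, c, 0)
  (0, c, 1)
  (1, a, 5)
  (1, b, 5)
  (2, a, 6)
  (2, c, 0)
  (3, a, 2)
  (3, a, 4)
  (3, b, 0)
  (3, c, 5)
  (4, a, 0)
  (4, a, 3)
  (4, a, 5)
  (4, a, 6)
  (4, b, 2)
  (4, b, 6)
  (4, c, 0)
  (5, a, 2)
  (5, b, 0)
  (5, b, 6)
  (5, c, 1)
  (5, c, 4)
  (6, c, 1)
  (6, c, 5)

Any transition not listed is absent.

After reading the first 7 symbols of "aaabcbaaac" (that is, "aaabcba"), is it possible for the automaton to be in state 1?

Start in {0}.
Read 'a': 0→{4}; now {4}.
Read 'a': 4→{0, 3, 5, 6}; now {0, 3, 5, 6}.
Read 'a': 0→{4}, 3→{2, 4}, 5→{2}, 6→∅; now {2, 4}.
Read 'b': 2→∅, 4→{2, 6}; now {2, 6}.
Read 'c': 2→{0}, 6→{1, 5}; now {0, 1, 5}.
Read 'b': 0→{4}, 1→{5}, 5→{0, 6}; now {0, 4, 5, 6}.
Read 'a': 0→{4}, 4→{0, 3, 5, 6}, 5→{2}, 6→∅; now {0, 2, 3, 4, 5, 6}.
State 1 is not in {0, 2, 3, 4, 5, 6}.

No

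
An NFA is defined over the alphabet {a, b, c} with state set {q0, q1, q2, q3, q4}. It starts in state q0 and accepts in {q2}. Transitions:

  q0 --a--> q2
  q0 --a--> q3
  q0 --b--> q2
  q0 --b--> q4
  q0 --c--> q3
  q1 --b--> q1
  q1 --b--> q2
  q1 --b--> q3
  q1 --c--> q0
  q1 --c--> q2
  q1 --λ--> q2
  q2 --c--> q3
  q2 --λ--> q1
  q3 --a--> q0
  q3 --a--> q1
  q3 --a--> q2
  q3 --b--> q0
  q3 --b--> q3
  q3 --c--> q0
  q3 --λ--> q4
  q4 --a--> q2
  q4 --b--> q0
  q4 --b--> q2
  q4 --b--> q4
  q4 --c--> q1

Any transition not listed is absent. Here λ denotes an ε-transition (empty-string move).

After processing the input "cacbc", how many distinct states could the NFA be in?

5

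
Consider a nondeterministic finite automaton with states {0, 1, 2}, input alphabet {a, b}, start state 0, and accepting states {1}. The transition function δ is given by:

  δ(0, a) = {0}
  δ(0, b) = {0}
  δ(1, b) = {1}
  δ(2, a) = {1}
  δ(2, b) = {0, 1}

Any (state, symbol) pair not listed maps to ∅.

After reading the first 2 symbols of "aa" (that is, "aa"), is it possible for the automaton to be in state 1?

Start in {0}.
Read 'a': 0→{0}; now {0}.
Read 'a': 0→{0}; now {0}.
State 1 is not in {0}.

No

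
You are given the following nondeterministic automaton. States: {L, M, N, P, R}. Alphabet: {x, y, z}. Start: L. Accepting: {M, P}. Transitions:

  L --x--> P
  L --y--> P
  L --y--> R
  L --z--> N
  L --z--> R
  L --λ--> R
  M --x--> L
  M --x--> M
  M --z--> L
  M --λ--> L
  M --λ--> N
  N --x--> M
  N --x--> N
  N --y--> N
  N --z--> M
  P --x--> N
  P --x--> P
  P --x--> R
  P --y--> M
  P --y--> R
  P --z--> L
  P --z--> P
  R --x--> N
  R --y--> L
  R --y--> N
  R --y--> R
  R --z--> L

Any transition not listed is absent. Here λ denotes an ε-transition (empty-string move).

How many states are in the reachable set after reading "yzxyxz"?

Start: ε-closure({L}) = {L, R}.
Read 'y': L→{P, R}, R→{L, N, R}; now {L, N, P, R}.
Read 'z': L→{N, R}, N→{M}, P→{L, P}, R→{L}; now {L, M, N, P, R}.
Read 'x': L→{P}, M→{L, M}, N→{M, N}, P→{N, P, R}, R→{N}; now {L, M, N, P, R}.
Read 'y': L→{P, R}, M→∅, N→{N}, P→{M, R}, R→{L, N, R}; now {L, M, N, P, R}.
Read 'x': L→{P}, M→{L, M}, N→{M, N}, P→{N, P, R}, R→{N}; now {L, M, N, P, R}.
Read 'z': L→{N, R}, M→{L}, N→{M}, P→{L, P}, R→{L}; now {L, M, N, P, R}.
That set has 5 states.

5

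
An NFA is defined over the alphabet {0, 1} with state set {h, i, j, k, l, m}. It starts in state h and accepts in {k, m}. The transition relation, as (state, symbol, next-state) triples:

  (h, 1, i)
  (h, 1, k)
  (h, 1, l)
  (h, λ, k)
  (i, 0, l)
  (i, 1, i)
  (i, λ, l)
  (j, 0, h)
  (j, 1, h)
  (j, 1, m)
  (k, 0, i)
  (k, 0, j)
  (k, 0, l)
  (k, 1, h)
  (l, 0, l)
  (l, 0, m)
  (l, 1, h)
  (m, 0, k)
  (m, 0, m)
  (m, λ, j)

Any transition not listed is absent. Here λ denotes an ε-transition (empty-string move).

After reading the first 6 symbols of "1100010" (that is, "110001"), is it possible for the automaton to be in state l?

Start: ε-closure({h}) = {h, k}.
Read '1': {h, k} → {h, i, k, l}.
Read '1': {h, i, k, l} → {h, i, k, l}.
Read '0': {h, i, k, l} → {i, j, l, m}.
Read '0': {i, j, l, m} → {h, j, k, l, m}.
Read '0': {h, j, k, l, m} → {h, i, j, k, l, m}.
Read '1': {h, i, j, k, l, m} → {h, i, j, k, l, m}.
State l is in {h, i, j, k, l, m}.

Yes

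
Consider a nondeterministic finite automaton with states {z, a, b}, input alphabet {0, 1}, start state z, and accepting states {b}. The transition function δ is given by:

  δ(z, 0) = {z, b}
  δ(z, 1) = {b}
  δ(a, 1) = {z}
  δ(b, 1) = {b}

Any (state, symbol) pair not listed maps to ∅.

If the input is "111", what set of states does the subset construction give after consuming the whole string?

{b}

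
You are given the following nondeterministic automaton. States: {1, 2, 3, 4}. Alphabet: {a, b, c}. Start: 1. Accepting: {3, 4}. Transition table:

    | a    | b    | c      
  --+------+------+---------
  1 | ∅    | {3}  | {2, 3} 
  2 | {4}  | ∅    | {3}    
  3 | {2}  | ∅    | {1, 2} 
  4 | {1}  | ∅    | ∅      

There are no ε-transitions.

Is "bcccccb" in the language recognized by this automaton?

Yes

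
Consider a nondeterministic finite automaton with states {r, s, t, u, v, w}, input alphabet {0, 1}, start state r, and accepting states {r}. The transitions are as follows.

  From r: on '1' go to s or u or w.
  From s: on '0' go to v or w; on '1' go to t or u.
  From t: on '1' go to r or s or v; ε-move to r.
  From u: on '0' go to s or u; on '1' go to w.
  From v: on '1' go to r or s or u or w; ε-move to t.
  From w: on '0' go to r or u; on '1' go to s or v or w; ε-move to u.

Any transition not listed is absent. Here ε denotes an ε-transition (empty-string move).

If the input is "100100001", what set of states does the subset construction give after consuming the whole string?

Start in {r}.
Read '1': r→{s, u, w}; now {s, u, w}.
Read '0': s→{v, w}, u→{s, u}, w→{r, u}; union {r, s, u, v, w}; ε-closure = {r, s, t, u, v, w}.
Read '0': r→∅, s→{v, w}, t→∅, u→{s, u}, v→∅, w→{r, u}; union {r, s, u, v, w}; ε-closure = {r, s, t, u, v, w}.
Read '1': r→{s, u, w}, s→{t, u}, t→{r, s, v}, u→{w}, v→{r, s, u, w}, w→{s, v, w}; now {r, s, t, u, v, w}.
Read '0': r→∅, s→{v, w}, t→∅, u→{s, u}, v→∅, w→{r, u}; union {r, s, u, v, w}; ε-closure = {r, s, t, u, v, w}.
Read '0': r→∅, s→{v, w}, t→∅, u→{s, u}, v→∅, w→{r, u}; union {r, s, u, v, w}; ε-closure = {r, s, t, u, v, w}.
Read '0': r→∅, s→{v, w}, t→∅, u→{s, u}, v→∅, w→{r, u}; union {r, s, u, v, w}; ε-closure = {r, s, t, u, v, w}.
Read '0': r→∅, s→{v, w}, t→∅, u→{s, u}, v→∅, w→{r, u}; union {r, s, u, v, w}; ε-closure = {r, s, t, u, v, w}.
Read '1': r→{s, u, w}, s→{t, u}, t→{r, s, v}, u→{w}, v→{r, s, u, w}, w→{s, v, w}; now {r, s, t, u, v, w}.

{r, s, t, u, v, w}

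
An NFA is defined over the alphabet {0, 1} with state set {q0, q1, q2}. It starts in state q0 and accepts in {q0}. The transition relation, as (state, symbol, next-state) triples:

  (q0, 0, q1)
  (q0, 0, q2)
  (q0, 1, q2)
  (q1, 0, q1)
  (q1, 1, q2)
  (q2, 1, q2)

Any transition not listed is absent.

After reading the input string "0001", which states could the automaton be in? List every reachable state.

Start in {q0}.
Read '0': {q0} → {q1, q2}.
Read '0': {q1, q2} → {q1}.
Read '0': {q1} → {q1}.
Read '1': {q1} → {q2}.

{q2}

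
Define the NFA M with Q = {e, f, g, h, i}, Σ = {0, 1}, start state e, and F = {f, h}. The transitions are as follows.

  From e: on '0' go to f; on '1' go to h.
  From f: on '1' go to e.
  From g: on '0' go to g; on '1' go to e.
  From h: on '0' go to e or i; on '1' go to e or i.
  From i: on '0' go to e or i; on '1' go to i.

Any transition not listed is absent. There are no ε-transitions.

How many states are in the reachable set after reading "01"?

1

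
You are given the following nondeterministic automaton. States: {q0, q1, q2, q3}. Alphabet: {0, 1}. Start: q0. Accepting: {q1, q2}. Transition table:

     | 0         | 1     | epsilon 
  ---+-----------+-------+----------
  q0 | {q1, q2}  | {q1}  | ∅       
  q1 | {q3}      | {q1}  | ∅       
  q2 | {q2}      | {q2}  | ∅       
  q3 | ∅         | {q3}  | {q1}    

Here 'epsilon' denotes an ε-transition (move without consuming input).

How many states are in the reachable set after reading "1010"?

2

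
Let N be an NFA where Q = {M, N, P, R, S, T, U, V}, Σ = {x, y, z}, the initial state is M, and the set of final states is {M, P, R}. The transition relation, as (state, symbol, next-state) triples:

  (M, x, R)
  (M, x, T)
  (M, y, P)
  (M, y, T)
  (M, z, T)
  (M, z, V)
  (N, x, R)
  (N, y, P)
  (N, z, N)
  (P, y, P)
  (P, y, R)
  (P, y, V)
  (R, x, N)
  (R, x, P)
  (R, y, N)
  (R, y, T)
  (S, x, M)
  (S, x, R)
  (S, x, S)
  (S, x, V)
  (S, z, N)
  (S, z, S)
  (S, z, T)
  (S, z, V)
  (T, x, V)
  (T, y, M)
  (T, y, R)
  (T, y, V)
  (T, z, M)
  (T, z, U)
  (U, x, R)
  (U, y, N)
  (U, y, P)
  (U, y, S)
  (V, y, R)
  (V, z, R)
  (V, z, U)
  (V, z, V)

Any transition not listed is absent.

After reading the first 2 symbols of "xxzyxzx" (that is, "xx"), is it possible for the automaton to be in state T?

Start in {M}.
Read 'x': {M} → {R, T}.
Read 'x': {R, T} → {N, P, V}.
State T is not in {N, P, V}.

No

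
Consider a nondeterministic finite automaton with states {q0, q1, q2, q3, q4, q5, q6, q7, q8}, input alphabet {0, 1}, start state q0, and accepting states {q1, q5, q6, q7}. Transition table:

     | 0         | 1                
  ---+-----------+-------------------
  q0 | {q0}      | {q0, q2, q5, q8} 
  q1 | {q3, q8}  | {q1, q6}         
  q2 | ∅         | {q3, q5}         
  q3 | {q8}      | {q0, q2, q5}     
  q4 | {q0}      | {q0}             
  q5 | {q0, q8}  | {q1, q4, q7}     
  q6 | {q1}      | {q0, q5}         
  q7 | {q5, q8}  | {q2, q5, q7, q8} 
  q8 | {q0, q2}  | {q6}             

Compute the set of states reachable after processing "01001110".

{q0, q1, q2, q3, q5, q8}

Start in {q0}.
Read '0': {q0} → {q0}.
Read '1': {q0} → {q0, q2, q5, q8}.
Read '0': {q0, q2, q5, q8} → {q0, q2, q8}.
Read '0': {q0, q2, q8} → {q0, q2}.
Read '1': {q0, q2} → {q0, q2, q3, q5, q8}.
Read '1': {q0, q2, q3, q5, q8} → {q0, q1, q2, q3, q4, q5, q6, q7, q8}.
Read '1': {q0, q1, q2, q3, q4, q5, q6, q7, q8} → {q0, q1, q2, q3, q4, q5, q6, q7, q8}.
Read '0': {q0, q1, q2, q3, q4, q5, q6, q7, q8} → {q0, q1, q2, q3, q5, q8}.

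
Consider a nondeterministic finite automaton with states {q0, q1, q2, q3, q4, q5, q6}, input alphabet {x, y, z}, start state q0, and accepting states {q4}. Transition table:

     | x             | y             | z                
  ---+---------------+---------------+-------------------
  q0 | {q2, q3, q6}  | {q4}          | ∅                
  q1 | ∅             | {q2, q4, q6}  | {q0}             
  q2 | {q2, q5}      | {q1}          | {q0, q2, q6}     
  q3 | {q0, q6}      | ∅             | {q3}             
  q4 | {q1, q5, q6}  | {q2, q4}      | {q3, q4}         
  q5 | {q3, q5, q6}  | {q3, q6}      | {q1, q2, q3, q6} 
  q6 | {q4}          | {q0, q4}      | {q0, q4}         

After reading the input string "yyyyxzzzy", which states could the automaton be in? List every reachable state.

{q0, q1, q2, q4}

Start in {q0}.
Read 'y': q0→{q4}; now {q4}.
Read 'y': q4→{q2, q4}; now {q2, q4}.
Read 'y': q2→{q1}, q4→{q2, q4}; now {q1, q2, q4}.
Read 'y': q1→{q2, q4, q6}, q2→{q1}, q4→{q2, q4}; now {q1, q2, q4, q6}.
Read 'x': q1→∅, q2→{q2, q5}, q4→{q1, q5, q6}, q6→{q4}; now {q1, q2, q4, q5, q6}.
Read 'z': q1→{q0}, q2→{q0, q2, q6}, q4→{q3, q4}, q5→{q1, q2, q3, q6}, q6→{q0, q4}; now {q0, q1, q2, q3, q4, q6}.
Read 'z': q0→∅, q1→{q0}, q2→{q0, q2, q6}, q3→{q3}, q4→{q3, q4}, q6→{q0, q4}; now {q0, q2, q3, q4, q6}.
Read 'z': q0→∅, q2→{q0, q2, q6}, q3→{q3}, q4→{q3, q4}, q6→{q0, q4}; now {q0, q2, q3, q4, q6}.
Read 'y': q0→{q4}, q2→{q1}, q3→∅, q4→{q2, q4}, q6→{q0, q4}; now {q0, q1, q2, q4}.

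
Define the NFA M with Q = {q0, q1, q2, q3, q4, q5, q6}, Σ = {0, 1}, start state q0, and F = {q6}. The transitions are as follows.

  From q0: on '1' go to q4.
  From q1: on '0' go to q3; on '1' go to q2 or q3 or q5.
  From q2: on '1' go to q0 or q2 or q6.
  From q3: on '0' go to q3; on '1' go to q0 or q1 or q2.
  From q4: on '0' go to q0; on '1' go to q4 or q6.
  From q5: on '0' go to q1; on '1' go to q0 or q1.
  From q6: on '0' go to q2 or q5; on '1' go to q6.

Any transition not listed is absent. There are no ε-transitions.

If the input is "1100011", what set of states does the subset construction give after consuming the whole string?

{q0, q2, q3, q4, q5, q6}

Start in {q0}.
Read '1': {q0} → {q4}.
Read '1': {q4} → {q4, q6}.
Read '0': {q4, q6} → {q0, q2, q5}.
Read '0': {q0, q2, q5} → {q1}.
Read '0': {q1} → {q3}.
Read '1': {q3} → {q0, q1, q2}.
Read '1': {q0, q1, q2} → {q0, q2, q3, q4, q5, q6}.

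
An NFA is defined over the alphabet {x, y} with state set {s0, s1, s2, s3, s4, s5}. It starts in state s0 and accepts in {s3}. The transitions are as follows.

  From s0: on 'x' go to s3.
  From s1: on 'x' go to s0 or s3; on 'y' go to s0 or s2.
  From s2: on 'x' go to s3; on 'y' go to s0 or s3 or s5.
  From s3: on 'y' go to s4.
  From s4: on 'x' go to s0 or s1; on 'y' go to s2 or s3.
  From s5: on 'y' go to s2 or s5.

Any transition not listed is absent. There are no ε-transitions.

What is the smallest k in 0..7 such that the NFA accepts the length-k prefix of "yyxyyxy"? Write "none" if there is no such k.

Start in {s0}.
Read 'y': {s0} → ∅.
The set is empty and remains empty for the remaining 6 symbols.
No reachable set along the way intersects F.

none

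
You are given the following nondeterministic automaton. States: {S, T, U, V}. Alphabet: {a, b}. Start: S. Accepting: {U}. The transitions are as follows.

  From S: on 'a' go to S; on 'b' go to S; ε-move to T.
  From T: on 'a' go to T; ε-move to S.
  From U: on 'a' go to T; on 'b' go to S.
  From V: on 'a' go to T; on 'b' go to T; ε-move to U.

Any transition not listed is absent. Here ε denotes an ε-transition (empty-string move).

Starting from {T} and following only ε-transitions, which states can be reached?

{S, T}

Begin with {T}.
ε-move T → S; add S.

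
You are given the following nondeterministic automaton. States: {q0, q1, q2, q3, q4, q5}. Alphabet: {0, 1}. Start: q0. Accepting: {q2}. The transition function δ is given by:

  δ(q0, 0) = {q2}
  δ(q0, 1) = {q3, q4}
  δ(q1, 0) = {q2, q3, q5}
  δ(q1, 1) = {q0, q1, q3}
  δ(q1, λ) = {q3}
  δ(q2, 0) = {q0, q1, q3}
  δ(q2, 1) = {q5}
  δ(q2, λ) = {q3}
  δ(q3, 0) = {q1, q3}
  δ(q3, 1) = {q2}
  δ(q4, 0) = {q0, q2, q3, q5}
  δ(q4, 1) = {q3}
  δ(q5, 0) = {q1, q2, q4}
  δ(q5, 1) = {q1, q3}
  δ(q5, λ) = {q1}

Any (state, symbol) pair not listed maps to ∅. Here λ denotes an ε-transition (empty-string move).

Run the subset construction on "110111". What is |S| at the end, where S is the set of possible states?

Start in {q0}.
Read '1': q0→{q3, q4}; now {q3, q4}.
Read '1': q3→{q2}, q4→{q3}; now {q2, q3}.
Read '0': q2→{q0, q1, q3}, q3→{q1, q3}; now {q0, q1, q3}.
Read '1': q0→{q3, q4}, q1→{q0, q1, q3}, q3→{q2}; now {q0, q1, q2, q3, q4}.
Read '1': q0→{q3, q4}, q1→{q0, q1, q3}, q2→{q5}, q3→{q2}, q4→{q3}; now {q0, q1, q2, q3, q4, q5}.
Read '1': q0→{q3, q4}, q1→{q0, q1, q3}, q2→{q5}, q3→{q2}, q4→{q3}, q5→{q1, q3}; now {q0, q1, q2, q3, q4, q5}.
That set has 6 states.

6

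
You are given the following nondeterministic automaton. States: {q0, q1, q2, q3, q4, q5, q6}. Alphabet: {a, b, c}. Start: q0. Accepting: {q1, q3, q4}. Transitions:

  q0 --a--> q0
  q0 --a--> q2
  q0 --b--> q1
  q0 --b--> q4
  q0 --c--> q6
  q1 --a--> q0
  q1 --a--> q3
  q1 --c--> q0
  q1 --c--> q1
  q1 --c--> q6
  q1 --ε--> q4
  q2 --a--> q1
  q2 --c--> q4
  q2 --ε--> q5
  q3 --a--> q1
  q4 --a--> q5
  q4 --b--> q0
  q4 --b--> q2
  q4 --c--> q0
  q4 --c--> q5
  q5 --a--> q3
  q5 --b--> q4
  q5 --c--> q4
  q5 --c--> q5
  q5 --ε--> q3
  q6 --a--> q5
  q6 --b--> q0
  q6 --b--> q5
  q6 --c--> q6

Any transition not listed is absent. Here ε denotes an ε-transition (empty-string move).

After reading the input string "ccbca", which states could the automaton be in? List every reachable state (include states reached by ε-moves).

{q1, q3, q4, q5}

Start in {q0}.
Read 'c': {q0} → {q6}.
Read 'c': {q6} → {q6}.
Read 'b': {q6} → {q0, q3, q5}.
Read 'c': {q0, q3, q5} → {q3, q4, q5, q6}.
Read 'a': {q3, q4, q5, q6} → {q1, q3, q4, q5}.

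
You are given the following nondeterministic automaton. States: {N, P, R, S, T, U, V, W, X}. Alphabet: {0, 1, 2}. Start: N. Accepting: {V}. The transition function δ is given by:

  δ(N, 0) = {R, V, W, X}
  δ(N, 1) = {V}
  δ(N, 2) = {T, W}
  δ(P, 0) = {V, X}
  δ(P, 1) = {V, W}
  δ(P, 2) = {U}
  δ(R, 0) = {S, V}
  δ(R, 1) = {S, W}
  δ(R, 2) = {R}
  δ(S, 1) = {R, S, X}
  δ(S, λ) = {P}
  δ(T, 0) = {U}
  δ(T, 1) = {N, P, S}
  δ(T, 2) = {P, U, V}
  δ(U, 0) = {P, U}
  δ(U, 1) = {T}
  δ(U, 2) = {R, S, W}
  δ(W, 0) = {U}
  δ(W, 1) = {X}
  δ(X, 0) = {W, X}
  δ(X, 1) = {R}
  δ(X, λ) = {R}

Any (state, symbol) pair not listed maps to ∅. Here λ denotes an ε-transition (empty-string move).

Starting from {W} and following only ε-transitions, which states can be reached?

Begin with {W}.
No ε-moves leave this set, so the closure equals the set itself.

{W}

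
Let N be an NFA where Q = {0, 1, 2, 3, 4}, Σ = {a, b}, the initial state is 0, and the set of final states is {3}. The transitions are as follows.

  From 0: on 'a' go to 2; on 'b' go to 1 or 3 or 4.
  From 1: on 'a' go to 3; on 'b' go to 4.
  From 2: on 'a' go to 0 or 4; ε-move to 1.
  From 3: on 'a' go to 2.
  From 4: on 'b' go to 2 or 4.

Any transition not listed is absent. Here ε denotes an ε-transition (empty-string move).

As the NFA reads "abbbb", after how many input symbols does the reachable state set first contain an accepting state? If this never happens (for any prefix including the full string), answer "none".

Start in {0}.
Read 'a': {0} → {1, 2}.
Read 'b': {1, 2} → {4}.
Read 'b': {4} → {1, 2, 4}.
Read 'b': {1, 2, 4} → {1, 2, 4}.
Read 'b': {1, 2, 4} → {1, 2, 4}.
No reachable set along the way intersects F.

none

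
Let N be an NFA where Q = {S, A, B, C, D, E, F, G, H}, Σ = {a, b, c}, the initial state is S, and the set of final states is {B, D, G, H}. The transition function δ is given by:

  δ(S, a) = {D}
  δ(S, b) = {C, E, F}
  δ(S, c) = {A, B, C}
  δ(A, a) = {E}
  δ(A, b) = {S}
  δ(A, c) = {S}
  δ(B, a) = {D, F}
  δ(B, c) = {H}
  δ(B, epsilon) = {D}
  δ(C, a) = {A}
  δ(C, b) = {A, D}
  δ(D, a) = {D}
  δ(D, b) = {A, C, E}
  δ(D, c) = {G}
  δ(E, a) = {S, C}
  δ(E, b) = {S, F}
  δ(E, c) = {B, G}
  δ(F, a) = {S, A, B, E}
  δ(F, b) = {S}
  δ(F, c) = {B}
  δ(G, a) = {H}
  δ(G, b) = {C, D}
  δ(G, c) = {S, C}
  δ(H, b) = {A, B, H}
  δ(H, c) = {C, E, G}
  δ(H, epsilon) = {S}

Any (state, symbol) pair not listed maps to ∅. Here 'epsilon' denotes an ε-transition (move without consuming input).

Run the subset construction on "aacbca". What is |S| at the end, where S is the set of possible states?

2

Start in {S}.
Read 'a': {S} → {D}.
Read 'a': {D} → {D}.
Read 'c': {D} → {G}.
Read 'b': {G} → {C, D}.
Read 'c': {C, D} → {G}.
Read 'a': {G} → {S, H}.
That set has 2 states.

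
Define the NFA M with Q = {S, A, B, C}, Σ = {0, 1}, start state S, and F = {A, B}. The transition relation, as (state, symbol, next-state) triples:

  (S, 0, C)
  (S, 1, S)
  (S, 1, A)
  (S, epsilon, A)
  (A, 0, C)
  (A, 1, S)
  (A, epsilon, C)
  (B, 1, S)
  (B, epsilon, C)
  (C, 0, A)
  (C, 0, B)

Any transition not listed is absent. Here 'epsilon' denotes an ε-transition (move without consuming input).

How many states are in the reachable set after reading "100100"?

Start: ε-closure({S}) = {S, A, C}.
Read '1': S→{S, A}, A→{S}, C→∅; union {S, A}; ε-closure = {S, A, C}.
Read '0': S→{C}, A→{C}, C→{A, B}; now {A, B, C}.
Read '0': A→{C}, B→∅, C→{A, B}; now {A, B, C}.
Read '1': A→{S}, B→{S}, C→∅; union {S}; ε-closure = {S, A, C}.
Read '0': S→{C}, A→{C}, C→{A, B}; now {A, B, C}.
Read '0': A→{C}, B→∅, C→{A, B}; now {A, B, C}.
That set has 3 states.

3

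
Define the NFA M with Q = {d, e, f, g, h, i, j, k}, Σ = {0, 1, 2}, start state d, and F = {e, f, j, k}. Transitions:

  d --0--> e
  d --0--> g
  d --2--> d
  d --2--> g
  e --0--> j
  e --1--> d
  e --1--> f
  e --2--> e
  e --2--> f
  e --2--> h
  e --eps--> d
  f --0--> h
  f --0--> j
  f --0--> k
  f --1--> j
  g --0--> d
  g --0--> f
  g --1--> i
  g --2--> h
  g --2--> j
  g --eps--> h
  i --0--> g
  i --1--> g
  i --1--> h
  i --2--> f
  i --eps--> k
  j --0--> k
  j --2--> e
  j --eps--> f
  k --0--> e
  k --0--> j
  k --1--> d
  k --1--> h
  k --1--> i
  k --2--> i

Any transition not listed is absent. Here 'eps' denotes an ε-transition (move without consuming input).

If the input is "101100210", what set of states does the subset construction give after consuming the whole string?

∅

Start in {d}.
Read '1': {d} → ∅.
The set is empty and remains empty for the remaining 8 symbols.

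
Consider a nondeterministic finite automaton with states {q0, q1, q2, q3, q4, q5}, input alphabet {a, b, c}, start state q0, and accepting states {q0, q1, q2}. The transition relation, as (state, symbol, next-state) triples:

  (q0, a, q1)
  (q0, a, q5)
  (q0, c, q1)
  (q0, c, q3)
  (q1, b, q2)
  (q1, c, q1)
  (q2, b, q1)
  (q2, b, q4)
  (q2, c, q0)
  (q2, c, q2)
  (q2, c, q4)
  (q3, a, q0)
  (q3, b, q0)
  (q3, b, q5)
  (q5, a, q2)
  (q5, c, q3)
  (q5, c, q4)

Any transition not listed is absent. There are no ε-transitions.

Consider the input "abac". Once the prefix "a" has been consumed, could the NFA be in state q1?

Start in {q0}.
Read 'a': q0→{q1, q5}; now {q1, q5}.
State q1 is in {q1, q5}.

Yes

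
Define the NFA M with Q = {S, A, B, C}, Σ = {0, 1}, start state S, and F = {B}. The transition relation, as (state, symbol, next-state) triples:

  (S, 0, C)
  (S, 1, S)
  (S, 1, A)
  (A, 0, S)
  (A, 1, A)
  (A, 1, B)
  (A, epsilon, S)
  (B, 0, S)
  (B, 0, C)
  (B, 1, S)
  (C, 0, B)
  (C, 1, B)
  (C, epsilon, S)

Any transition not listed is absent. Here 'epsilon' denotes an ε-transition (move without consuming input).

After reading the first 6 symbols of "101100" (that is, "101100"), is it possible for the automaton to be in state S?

Yes

Start in {S}.
Read '1': {S} → {S, A}.
Read '0': {S, A} → {S, C}.
Read '1': {S, C} → {S, A, B}.
Read '1': {S, A, B} → {S, A, B}.
Read '0': {S, A, B} → {S, C}.
Read '0': {S, C} → {S, B, C}.
State S is in {S, B, C}.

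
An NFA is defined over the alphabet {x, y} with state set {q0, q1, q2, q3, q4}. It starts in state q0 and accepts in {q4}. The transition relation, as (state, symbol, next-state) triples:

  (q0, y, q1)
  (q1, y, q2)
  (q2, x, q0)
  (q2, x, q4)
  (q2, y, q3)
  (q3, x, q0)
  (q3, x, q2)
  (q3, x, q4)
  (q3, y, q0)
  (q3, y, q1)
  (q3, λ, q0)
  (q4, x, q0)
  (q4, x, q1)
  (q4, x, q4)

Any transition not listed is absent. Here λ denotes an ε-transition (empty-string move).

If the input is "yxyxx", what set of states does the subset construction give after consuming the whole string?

∅

Start in {q0}.
Read 'y': q0→{q1}; now {q1}.
Read 'x': q1→∅; now ∅.
The set is empty and remains empty for the remaining 3 symbols.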